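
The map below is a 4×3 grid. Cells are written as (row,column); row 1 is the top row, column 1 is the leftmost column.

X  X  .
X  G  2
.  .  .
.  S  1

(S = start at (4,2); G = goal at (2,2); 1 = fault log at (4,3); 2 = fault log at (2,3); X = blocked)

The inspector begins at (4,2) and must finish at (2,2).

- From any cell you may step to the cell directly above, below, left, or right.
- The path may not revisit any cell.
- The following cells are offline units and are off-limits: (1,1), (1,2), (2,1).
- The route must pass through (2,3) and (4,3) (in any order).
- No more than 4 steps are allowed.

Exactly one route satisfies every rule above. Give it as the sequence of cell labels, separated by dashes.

The budget equals the shortest possible length, so every move has to be on a shortest route through the required cells.
Route from (4,2): right 1 to (4,3), up 2 to (2,3), left 1 to (2,2) — 4 moves in all.
Check: all required cells visited; 4 ≤ 4 moves.

(4,2) - (4,3) - (3,3) - (2,3) - (2,2)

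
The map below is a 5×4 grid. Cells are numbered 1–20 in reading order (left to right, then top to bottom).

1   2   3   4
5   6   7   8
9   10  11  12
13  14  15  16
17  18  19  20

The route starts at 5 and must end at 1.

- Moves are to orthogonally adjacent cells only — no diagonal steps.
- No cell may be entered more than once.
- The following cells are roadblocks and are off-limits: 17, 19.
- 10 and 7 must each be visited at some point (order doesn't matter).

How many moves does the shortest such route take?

Any route passes through 10 and 7 in some order between 5 and 1. Summing Manhattan distances along each leg and taking the cheapest ordering (5 → 10 → 7 → 1) gives a lower bound of 2 + 2 + 3 = 7 moves.
A route of 7 moves achieves this: 5 → 9 → 10 → 6 → 7 → 3 → 2 → 1.
Since 7 matches the lower bound, it is optimal.

7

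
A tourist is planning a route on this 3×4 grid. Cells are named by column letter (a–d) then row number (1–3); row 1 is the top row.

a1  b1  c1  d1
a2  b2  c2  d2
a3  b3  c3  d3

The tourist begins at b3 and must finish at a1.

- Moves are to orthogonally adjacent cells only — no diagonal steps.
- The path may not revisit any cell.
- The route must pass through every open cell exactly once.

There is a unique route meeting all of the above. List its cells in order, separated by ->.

Need to visit all 12 open cells exactly once, starting at b3 and ending at a1.
Route from b3: left 1 to a3, up 1 to a2, right 2 to c2, down 1 to c3, right 1 to d3, up 2 to d1, left 3 to a1 — 11 moves in all.
Check: all 12 open cells covered.

b3 -> a3 -> a2 -> b2 -> c2 -> c3 -> d3 -> d2 -> d1 -> c1 -> b1 -> a1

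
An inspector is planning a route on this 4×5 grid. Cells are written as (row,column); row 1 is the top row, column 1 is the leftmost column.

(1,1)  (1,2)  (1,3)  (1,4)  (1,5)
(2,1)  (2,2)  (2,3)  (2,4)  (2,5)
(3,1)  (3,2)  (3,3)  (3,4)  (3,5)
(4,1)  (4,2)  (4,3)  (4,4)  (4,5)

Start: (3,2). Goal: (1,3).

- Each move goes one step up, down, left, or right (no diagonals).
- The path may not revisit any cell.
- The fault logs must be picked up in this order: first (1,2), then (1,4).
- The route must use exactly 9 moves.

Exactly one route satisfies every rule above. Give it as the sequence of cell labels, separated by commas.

(3,2), (3,1), (2,1), (1,1), (1,2), (2,2), (2,3), (2,4), (1,4), (1,3)

The waypoints must appear in the order (1,2), (1,4), with no cell reused.
Route from (3,2): left to (3,1), 2× up (reaching (1,1)), right to (1,2), down to (2,2), 2× right (reaching (2,4)), up to (1,4), left to (1,3) — 9 moves in all.
Check: order respected ((1,2) at step 4, (1,4) at step 8); 9 moves as required.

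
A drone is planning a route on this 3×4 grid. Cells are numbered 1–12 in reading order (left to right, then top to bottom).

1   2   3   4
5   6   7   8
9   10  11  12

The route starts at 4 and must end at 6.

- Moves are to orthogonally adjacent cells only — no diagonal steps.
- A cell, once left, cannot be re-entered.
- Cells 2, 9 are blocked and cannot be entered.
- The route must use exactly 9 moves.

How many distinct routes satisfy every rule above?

0

Need simple routes of exactly 9 moves from 4 to 6 (Manhattan distance 3, so 3 moves are spent on a detour and 3 undoing it).
No route satisfies every constraint, so the count is 0.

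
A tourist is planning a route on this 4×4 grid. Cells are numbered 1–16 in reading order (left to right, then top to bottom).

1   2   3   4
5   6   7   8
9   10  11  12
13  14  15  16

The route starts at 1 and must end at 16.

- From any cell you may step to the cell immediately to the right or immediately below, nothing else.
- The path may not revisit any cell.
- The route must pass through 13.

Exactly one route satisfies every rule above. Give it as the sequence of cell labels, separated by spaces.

1 5 9 13 14 15 16

Moves only go right or down, so the column and row indices never decrease.
Route from 1: 3× down (reaching 13), 3× right (reaching 16) — 6 moves in all.
Check: all required cells visited.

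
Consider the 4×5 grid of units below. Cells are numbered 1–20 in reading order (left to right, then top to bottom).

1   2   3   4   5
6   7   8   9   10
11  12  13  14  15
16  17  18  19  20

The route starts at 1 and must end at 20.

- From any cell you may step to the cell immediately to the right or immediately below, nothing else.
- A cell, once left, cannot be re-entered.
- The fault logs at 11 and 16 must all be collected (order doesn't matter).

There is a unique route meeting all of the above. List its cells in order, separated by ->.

Moves only go right or down, so the column and row indices never decrease.
Route from 1: 3× down (reaching 16), 4× right (reaching 20) — 7 moves in all.
Check: all required cells visited.

1 -> 6 -> 11 -> 16 -> 17 -> 18 -> 19 -> 20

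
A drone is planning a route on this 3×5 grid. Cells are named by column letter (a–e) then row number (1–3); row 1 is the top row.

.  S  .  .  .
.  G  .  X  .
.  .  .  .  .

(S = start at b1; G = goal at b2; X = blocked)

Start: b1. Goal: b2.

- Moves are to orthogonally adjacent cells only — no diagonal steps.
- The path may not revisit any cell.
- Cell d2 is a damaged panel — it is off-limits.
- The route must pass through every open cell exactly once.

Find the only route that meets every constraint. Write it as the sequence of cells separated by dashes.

b1 - a1 - a2 - a3 - b3 - c3 - d3 - e3 - e2 - e1 - d1 - c1 - c2 - b2

Need to visit all 14 open cells exactly once, starting at b1 and ending at b2.
Cell a3 has only two open neighbours (a2 and b3), so the path must pass straight through it: one of those is the cell it's entered from and the other is where it exits.
Route from b1: left to a1, 2× down (reaching a3), 4× right (reaching e3), 2× up (reaching e1), 2× left (reaching c1), down to c2, left to b2 — 13 moves in all.
Check: all 14 open cells covered.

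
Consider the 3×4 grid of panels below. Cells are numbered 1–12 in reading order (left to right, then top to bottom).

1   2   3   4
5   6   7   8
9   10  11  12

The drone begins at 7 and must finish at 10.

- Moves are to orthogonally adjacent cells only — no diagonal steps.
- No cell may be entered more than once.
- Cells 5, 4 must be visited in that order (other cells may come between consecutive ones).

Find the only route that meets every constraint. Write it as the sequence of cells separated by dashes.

7 - 6 - 5 - 1 - 2 - 3 - 4 - 8 - 12 - 11 - 10

The waypoints must appear in the order 5, 4, with no cell reused.
Route from 7: 2× left (reaching 5), up to 1, 3× right (reaching 4), 2× down (reaching 12), 2× left (reaching 10) — 10 moves in all.
Check: order respected (5 at step 2, 4 at step 6).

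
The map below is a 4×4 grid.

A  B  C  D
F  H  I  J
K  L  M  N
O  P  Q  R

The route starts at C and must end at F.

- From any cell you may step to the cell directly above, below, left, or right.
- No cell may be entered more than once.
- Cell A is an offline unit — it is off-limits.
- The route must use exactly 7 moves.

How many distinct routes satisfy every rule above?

Need simple routes of exactly 7 moves from C to F (Manhattan distance 3, so 2 moves are spent on a detour and 2 undoing it).
Branch systematically from the start, pruning whenever the remaining move budget drops below the Manhattan distance to F or differs from it in parity. Grouping the completions by first move — via I: 7; via B: 2; via D: 6 — and summing: 7 + 2 + 6 = 15.
That gives 15 routes.

15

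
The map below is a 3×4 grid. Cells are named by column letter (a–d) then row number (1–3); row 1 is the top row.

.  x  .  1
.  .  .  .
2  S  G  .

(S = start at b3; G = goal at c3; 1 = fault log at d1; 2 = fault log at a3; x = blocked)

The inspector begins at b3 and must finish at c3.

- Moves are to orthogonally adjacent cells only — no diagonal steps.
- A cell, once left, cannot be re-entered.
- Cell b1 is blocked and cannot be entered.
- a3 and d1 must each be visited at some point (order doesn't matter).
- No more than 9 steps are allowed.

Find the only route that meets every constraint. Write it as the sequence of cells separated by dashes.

The 9-move cap with required stops at a3, d1 leaves no slack for detours.
Route from b3: left to a3, up to a2, 2× right (reaching c2), up to c1, right to d1, 2× down (reaching d3), left to c3 — 9 moves in all.
Check: all required cells visited; 9 ≤ 9 moves.

b3 - a3 - a2 - b2 - c2 - c1 - d1 - d2 - d3 - c3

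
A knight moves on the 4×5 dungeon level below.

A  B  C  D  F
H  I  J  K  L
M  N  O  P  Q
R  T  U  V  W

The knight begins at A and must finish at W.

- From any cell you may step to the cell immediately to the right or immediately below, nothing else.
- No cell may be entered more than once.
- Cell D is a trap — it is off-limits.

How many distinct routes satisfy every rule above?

A right/down-only route from A to W makes exactly 3 down-moves and 4 right-moves in some order.
With no other constraints that would be C(7,3) = 35 routes.
Subtract routes through each blocked cell (inclusion–exclusion for overlaps): − through D: 4 → 31.
That gives 31 routes.

31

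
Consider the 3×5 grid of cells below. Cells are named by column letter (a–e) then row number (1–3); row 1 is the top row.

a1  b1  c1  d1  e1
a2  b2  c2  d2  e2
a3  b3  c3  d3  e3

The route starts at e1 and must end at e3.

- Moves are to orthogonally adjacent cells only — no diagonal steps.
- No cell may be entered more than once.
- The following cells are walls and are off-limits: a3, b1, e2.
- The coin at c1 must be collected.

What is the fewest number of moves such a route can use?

6

Any route passes through c1 somewhere between e1 and e3. Summing Manhattan distances along the two legs (e1 → c1 → e3) gives a lower bound of 2 + 4 = 6 moves.
A route of 6 moves achieves this: e1 → d1 → c1 → c2 → c3 → d3 → e3.
Since 6 matches the lower bound, it is optimal.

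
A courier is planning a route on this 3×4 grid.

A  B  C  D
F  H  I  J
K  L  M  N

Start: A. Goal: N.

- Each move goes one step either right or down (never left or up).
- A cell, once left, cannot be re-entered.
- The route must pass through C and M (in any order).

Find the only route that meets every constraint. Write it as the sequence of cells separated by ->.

A -> B -> C -> I -> M -> N

Moves only go right or down, so the column and row indices never decrease.
Route from A: 2× right (reaching C), 2× down (reaching M), right to N — 5 moves in all.
Check: all required cells visited.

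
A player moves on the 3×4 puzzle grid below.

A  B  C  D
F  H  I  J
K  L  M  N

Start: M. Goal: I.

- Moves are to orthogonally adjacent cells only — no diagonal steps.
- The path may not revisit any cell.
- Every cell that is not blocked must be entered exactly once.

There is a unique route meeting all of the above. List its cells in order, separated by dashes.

Need to visit all 12 open cells exactly once, starting at M and ending at I.
Cell K has only two open neighbours (F and L), so the path must pass straight through it: one of those is the cell it's entered from and the other is where it exits.
Route from M: right to N, 2× up (reaching D), 3× left (reaching A), 2× down (reaching K), right to L, up to H, right to I — 11 moves in all.
Check: all 12 open cells covered.

M - N - J - D - C - B - A - F - K - L - H - I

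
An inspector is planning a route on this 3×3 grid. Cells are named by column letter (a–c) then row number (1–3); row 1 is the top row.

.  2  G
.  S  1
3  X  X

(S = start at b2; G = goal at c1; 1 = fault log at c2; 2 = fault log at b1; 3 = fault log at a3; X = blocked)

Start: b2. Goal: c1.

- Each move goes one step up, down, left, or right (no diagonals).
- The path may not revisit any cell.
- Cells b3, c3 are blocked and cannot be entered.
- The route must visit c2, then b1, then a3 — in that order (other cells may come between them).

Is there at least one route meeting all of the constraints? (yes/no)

no

a3 must be visited but has only one open neighbour (a2), and it is neither the start nor the goal — the route would have to enter and leave through a2, re-entering it.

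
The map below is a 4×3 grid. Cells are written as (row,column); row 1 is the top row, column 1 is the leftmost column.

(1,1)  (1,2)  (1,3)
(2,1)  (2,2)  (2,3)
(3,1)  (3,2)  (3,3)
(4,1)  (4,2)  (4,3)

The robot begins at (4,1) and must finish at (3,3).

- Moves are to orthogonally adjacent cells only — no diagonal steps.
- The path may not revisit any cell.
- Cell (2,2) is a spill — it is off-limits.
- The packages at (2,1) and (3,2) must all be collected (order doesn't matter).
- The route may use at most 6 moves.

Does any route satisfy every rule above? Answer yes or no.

no

Exhausting the options from (4,1), every branch either dead-ends against blocked cells, would have to re-enter a cell already used, runs past the 6-move limit, or reaches the goal with a constraint still unmet.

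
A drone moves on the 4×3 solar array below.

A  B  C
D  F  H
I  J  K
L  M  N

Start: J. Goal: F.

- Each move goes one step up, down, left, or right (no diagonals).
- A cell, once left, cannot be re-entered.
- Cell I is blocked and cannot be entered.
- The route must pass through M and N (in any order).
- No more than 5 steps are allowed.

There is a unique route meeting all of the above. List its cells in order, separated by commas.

J, M, N, K, H, F

The budget equals the shortest possible length, so every move has to be on a shortest route through the required cells.
Route from J: down 1 to M, right 1 to N, up 2 to H, left 1 to F — 5 moves in all.
Check: all required cells visited; 5 ≤ 5 moves.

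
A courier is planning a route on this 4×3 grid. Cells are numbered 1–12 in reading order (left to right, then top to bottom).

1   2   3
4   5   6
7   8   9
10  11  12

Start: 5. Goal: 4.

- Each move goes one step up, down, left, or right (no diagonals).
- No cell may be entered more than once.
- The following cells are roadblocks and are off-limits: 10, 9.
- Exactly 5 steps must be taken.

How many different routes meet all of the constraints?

1

Need simple routes of exactly 5 moves from 5 to 4 (Manhattan distance 1, so 2 moves are spent on a detour and 2 undoing it).
Enumerating: 5 6 3 2 1 4.
That gives 1 route.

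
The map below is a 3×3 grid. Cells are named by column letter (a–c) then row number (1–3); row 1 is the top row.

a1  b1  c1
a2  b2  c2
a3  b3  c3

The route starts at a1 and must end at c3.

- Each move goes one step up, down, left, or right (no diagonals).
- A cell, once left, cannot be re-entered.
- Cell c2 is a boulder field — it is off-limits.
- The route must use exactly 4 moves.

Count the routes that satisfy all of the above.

Need simple routes of exactly 4 moves from a1 to c3 (Manhattan distance 4, so 0 moves are spent on a detour and 0 undoing it).
Enumerating: a1 a2 a3 b3 c3 | a1 a2 b2 b3 c3 | a1 b1 b2 b3 c3.
That gives 3 routes.

3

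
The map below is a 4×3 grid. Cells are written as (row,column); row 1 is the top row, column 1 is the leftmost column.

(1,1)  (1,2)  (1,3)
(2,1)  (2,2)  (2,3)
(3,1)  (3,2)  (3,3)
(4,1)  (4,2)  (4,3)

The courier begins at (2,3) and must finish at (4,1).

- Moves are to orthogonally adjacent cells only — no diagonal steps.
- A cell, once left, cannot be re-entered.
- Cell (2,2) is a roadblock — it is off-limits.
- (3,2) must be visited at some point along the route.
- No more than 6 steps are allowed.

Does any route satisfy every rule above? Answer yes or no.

yes

One route that works: (2,3) → (3,3) → (3,2) → (4,2) → (4,1).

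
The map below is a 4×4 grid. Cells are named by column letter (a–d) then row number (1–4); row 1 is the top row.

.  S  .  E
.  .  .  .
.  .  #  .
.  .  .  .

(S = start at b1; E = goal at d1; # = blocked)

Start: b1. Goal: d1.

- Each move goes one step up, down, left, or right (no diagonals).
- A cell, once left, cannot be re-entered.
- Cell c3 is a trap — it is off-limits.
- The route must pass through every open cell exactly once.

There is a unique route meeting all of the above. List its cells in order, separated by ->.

Need to visit all 15 open cells exactly once, starting at b1 and ending at d1.
Cell a4 has only two open neighbours (a3 and b4), so the path must pass straight through it: one of those is the cell it's entered from and the other is where it exits.
Route from b1: left 1 to a1, down 1 to a2, right 1 to b2, down 1 to b3, left 1 to a3, down 1 to a4, right 3 to d4, up 2 to d2, left 1 to c2, up 1 to c1, right 1 to d1 — 14 moves in all.
Check: all 15 open cells covered.

b1 -> a1 -> a2 -> b2 -> b3 -> a3 -> a4 -> b4 -> c4 -> d4 -> d3 -> d2 -> c2 -> c1 -> d1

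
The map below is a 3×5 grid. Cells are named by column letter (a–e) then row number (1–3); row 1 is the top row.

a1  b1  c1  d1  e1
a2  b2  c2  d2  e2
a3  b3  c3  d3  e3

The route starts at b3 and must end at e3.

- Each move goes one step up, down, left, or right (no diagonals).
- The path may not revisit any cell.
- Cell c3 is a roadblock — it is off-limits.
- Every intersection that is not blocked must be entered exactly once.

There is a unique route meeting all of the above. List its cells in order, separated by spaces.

b3 a3 a2 a1 b1 b2 c2 c1 d1 e1 e2 d2 d3 e3

Need to visit all 14 open cells exactly once, starting at b3 and ending at e3.
Route from b3: left 1 to a3, up 2 to a1, right 1 to b1, down 1 to b2, right 1 to c2, up 1 to c1, right 2 to e1, down 1 to e2, left 1 to d2, down 1 to d3, right 1 to e3 — 13 moves in all.
Check: all 14 open cells covered.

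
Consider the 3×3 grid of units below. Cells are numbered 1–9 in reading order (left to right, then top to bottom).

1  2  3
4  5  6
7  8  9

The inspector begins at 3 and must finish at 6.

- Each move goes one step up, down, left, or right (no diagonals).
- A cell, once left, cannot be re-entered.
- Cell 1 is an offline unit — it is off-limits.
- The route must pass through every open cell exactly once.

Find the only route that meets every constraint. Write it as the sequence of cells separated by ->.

3 -> 2 -> 5 -> 4 -> 7 -> 8 -> 9 -> 6

Need to visit all 8 open cells exactly once, starting at 3 and ending at 6.
Cell 2 has only two open neighbours (5 and 3), so the path must pass straight through it: one of those is the cell it's entered from and the other is where it exits.
Route from 3: left to 2, down to 5, left to 4, down to 7, 2× right (reaching 9), up to 6 — 7 moves in all.
Check: all 8 open cells covered.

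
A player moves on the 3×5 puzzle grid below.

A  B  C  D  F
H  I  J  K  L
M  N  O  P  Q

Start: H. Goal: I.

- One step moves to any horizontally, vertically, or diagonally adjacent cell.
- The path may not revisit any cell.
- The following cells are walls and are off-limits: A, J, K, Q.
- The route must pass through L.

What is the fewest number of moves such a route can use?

7

Any route passes through L somewhere between H and I. Summing Chebyshev distances along the two legs (H → L → I) gives a lower bound of 4 + 3 = 7 moves.
A route of 7 moves achieves this: H → B → C → D → L → P → O → I.
Since 7 matches the lower bound, it is optimal.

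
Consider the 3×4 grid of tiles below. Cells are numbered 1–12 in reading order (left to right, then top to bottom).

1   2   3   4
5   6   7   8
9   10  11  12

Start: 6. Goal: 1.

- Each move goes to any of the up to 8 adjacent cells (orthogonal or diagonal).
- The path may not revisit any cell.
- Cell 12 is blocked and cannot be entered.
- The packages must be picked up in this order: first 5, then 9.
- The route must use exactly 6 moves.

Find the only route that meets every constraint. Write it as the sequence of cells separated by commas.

6, 5, 9, 10, 7, 2, 1

The waypoints must appear in the order 5, 9, with no cell reused.
Route from 6: left to 5, down to 9, right to 10, up-right to 7, up-left to 2, left to 1 — 6 moves in all.
Check: order respected (5 at step 1, 9 at step 2); 6 moves as required.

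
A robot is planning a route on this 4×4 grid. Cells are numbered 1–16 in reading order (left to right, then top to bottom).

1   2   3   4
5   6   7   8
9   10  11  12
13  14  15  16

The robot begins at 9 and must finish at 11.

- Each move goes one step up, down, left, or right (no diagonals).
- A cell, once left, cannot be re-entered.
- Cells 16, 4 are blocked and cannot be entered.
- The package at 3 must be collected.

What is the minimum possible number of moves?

Any route passes through 3 somewhere between 9 and 11. Summing Manhattan distances along the two legs (9 → 3 → 11) gives a lower bound of 4 + 2 = 6 moves.
A route of 6 moves achieves this: 9 → 5 → 1 → 2 → 3 → 7 → 11.
Since 6 matches the lower bound, it is optimal.

6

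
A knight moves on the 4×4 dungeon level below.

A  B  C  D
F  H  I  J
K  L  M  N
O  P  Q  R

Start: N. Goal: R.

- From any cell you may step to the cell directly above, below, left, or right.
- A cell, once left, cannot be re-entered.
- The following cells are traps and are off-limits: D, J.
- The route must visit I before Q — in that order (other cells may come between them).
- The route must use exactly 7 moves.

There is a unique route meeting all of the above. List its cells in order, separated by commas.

N, M, I, H, L, P, Q, R

The waypoints must appear in the order I, Q, with no cell reused.
Route from N: left 1 to M, up 1 to I, left 1 to H, down 2 to P, right 2 to R — 7 moves in all.
Check: order respected (I at step 2, Q at step 6); 7 moves as required.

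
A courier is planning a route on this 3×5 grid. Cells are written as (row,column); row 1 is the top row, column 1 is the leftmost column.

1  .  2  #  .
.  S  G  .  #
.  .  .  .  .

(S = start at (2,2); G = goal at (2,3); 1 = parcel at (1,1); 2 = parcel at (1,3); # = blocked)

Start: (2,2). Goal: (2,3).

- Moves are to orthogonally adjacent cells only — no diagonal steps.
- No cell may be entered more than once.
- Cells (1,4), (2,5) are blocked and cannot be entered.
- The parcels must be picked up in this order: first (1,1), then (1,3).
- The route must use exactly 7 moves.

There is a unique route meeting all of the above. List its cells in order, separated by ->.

The waypoints must appear in the order (1,1), (1,3), with no cell reused.
Route from (2,2): down 1 to (3,2), left 1 to (3,1), up 2 to (1,1), right 2 to (1,3), down 1 to (2,3) — 7 moves in all.
Check: order respected (1 at step 4, 2 at step 6); 7 moves as required.

(2,2) -> (3,2) -> (3,1) -> (2,1) -> (1,1) -> (1,2) -> (1,3) -> (2,3)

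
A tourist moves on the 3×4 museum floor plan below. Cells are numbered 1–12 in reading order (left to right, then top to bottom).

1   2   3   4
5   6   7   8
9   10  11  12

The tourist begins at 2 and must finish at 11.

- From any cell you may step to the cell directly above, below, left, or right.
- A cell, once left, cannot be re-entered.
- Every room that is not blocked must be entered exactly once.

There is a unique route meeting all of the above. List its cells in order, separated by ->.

Need to visit all 12 open cells exactly once, starting at 2 and ending at 11.
Route from 2: left 1 to 1, down 2 to 9, right 1 to 10, up 1 to 6, right 1 to 7, up 1 to 3, right 1 to 4, down 2 to 12, left 1 to 11 — 11 moves in all.
Check: all 12 open cells covered.

2 -> 1 -> 5 -> 9 -> 10 -> 6 -> 7 -> 3 -> 4 -> 8 -> 12 -> 11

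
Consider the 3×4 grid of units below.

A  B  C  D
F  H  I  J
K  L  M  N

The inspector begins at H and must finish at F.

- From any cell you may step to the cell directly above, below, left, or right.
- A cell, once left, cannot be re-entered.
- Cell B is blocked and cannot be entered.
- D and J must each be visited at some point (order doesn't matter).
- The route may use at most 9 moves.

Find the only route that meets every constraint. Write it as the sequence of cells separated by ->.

H -> I -> C -> D -> J -> N -> M -> L -> K -> F

The 9-move cap with required stops at D, J leaves no slack for detours.
Route from H: right 1 to I, up 1 to C, right 1 to D, down 2 to N, left 3 to K, up 1 to F — 9 moves in all.
Check: all required cells visited; 9 ≤ 9 moves.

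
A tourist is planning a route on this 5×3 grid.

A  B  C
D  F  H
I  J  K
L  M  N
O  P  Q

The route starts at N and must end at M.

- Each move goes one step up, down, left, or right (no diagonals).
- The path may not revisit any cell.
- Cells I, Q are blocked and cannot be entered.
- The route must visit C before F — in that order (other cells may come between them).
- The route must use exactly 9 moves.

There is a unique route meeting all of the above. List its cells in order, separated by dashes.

The waypoints must appear in the order C, F, with no cell reused.
Route from N: up 3 to C, left 2 to A, down 1 to D, right 1 to F, down 2 to M — 9 moves in all.
Check: order respected (C at step 3, F at step 7); 9 moves as required.

N - K - H - C - B - A - D - F - J - M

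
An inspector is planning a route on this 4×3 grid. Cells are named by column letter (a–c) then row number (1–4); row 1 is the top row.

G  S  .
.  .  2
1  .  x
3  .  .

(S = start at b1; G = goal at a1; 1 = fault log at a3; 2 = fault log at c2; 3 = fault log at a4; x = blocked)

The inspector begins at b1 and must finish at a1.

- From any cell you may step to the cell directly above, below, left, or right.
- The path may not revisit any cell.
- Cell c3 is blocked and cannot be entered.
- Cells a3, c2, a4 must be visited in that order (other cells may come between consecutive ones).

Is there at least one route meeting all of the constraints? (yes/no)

Ignoring the required order, 1 revisit-free route from b1 to a1 passes through all of a3, c2, and a4; the waypoint orders that occur are c2 → a4 → a3 (1) — never a3 → c2 → a4.

no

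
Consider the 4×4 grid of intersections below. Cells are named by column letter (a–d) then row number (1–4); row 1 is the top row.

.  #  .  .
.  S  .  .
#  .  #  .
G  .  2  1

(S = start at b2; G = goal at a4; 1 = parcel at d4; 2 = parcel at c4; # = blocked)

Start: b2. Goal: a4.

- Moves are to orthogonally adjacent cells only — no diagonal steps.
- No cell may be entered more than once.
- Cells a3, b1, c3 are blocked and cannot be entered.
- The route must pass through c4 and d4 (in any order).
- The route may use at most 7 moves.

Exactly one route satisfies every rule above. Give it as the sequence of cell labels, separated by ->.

b2 -> c2 -> d2 -> d3 -> d4 -> c4 -> b4 -> a4

The budget equals the shortest possible length, so every move has to be on a shortest route through the required cells.
Route from b2: 2× right (reaching d2), 2× down (reaching d4), 3× left (reaching a4) — 7 moves in all.
Check: all required cells visited; 7 ≤ 7 moves.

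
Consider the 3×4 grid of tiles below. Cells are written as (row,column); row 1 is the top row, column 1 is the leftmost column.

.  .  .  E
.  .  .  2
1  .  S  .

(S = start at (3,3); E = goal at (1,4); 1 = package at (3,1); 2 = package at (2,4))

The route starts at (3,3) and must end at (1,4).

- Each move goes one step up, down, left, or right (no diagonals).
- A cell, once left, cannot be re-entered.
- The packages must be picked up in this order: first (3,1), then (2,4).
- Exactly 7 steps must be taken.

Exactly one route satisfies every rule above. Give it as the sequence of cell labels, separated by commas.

(3,3), (3,2), (3,1), (2,1), (2,2), (2,3), (2,4), (1,4)

The waypoints must appear in the order (3,1), (2,4), with no cell reused.
Route from (3,3): left 2 to (3,1), up 1 to (2,1), right 3 to (2,4), up 1 to (1,4) — 7 moves in all.
Check: order respected (1 at step 2, 2 at step 6); 7 moves as required.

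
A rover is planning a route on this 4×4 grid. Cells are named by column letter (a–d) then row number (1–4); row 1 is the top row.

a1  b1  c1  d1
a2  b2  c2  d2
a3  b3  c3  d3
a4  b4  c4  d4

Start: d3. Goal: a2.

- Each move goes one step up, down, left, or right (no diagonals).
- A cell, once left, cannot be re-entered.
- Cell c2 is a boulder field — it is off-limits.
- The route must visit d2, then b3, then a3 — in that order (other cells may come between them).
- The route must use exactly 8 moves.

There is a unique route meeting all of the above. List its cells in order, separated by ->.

The waypoints must appear in the order d2, b3, a3, with no cell reused.
Route from d3: 2× up (reaching d1), 2× left (reaching b1), 2× down (reaching b3), left to a3, up to a2 — 8 moves in all.
Check: order respected (d2 at step 1, b3 at step 6, a3 at step 7); 8 moves as required.

d3 -> d2 -> d1 -> c1 -> b1 -> b2 -> b3 -> a3 -> a2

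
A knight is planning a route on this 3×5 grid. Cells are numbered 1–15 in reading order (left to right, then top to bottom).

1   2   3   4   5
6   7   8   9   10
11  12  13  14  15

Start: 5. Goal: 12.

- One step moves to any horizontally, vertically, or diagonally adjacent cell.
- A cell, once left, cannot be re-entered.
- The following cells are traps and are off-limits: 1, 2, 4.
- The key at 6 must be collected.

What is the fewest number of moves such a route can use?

Any route passes through 6 somewhere between 5 and 12. Summing Chebyshev distances along the two legs (5 → 6 → 12) gives a lower bound of 4 + 1 = 5 moves.
A route of 5 moves achieves this: 5 → 9 → 3 → 7 → 6 → 12.
Since 5 matches the lower bound, it is optimal.

5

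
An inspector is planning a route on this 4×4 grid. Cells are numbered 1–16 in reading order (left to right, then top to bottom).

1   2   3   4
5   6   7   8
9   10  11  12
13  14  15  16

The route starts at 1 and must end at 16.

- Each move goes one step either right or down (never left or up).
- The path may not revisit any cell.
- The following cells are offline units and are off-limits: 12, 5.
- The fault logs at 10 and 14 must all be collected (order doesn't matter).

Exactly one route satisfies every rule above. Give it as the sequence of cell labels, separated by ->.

Moves only go right or down, so the column and row indices never decrease.
Route from 1: right 1 to 2, down 3 to 14, right 2 to 16 — 6 moves in all.
Check: all required cells visited.

1 -> 2 -> 6 -> 10 -> 14 -> 15 -> 16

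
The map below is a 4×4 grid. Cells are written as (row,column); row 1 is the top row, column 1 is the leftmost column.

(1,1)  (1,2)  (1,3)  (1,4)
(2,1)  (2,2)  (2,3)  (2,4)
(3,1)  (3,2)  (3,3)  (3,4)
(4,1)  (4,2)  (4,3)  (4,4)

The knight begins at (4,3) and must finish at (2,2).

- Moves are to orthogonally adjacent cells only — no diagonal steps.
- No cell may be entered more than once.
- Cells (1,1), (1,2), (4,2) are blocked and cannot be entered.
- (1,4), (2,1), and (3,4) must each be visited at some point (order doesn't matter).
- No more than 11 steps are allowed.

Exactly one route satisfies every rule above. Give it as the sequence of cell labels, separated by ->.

(4,3) -> (4,4) -> (3,4) -> (2,4) -> (1,4) -> (1,3) -> (2,3) -> (3,3) -> (3,2) -> (3,1) -> (2,1) -> (2,2)

Any route must reach (1,4), (2,1), and (3,4) and still end at (2,2) within 11 moves, so the order of the required stops is forced.
Route from (4,3): right to (4,4), 3× up (reaching (1,4)), left to (1,3), 2× down (reaching (3,3)), 2× left (reaching (3,1)), up to (2,1), right to (2,2) — 11 moves in all.
Check: all required cells visited; 11 ≤ 11 moves.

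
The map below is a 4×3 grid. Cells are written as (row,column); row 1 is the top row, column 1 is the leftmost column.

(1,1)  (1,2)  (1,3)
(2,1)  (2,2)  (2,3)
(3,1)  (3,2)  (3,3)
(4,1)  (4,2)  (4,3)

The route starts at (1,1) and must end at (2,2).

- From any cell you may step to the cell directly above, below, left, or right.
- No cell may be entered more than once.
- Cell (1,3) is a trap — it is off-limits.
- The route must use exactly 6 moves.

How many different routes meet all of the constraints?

Need simple routes of exactly 6 moves from (1,1) to (2,2) (Manhattan distance 2, so 2 moves are spent on a detour and 2 undoing it).
Enumerating: (1,1) (2,1) (3,1) (4,1) (4,2) (3,2) (2,2) | (1,1) (2,1) (3,1) (3,2) (3,3) (2,3) (2,2).
That gives 2 routes.

2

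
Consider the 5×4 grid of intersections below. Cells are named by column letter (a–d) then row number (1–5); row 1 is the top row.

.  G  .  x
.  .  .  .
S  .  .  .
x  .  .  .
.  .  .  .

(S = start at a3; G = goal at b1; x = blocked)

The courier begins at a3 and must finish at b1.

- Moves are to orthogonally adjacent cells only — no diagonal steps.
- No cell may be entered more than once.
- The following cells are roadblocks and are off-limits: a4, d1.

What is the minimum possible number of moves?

3

The Manhattan distance from a3 to b1 is |3−1| + |1−2| = 3, so at least 3 moves are needed.
A route of 3 moves achieves this: a3 → a2 → a1 → b1.
Since 3 matches the lower bound, it is optimal.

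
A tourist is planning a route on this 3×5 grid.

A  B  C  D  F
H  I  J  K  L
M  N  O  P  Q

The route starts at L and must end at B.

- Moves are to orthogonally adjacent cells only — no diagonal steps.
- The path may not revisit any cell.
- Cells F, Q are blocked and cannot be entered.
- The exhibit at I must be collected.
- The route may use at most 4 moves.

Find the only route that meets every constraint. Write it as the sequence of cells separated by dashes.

The budget equals the shortest possible length, so every move has to be on a shortest route through the required cells.
Route from L: 3× left (reaching I), up to B — 4 moves in all.
Check: all required cells visited; 4 ≤ 4 moves.

L - K - J - I - B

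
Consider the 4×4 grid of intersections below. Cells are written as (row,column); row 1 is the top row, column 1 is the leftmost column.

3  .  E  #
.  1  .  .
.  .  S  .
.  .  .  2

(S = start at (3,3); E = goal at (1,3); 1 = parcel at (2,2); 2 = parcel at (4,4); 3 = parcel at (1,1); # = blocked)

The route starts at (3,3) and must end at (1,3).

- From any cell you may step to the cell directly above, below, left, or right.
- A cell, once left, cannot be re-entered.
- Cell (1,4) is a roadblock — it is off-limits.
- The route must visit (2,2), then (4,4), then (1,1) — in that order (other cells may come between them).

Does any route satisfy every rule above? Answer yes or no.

One route that works: (3,3) → (3,2) → (2,2) → (2,3) → (2,4) → (3,4) → (4,4) → (4,3) → (4,2) → (4,1) → (3,1) → (2,1) → (1,1) → (1,2) → (1,3).

yes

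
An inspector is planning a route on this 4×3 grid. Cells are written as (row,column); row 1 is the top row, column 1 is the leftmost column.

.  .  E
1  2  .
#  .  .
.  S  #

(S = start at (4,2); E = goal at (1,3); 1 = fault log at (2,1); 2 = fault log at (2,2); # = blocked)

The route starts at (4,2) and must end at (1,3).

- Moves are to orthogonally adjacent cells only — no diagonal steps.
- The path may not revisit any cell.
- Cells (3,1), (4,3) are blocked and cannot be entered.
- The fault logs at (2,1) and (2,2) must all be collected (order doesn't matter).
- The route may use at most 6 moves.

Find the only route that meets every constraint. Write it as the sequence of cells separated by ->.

Any route must reach (2,1) and (2,2) and still end at (1,3) within 6 moves, so the order of the required stops is forced.
Route from (4,2): up 2 to (2,2), left 1 to (2,1), up 1 to (1,1), right 2 to (1,3) — 6 moves in all.
Check: all required cells visited; 6 ≤ 6 moves.

(4,2) -> (3,2) -> (2,2) -> (2,1) -> (1,1) -> (1,2) -> (1,3)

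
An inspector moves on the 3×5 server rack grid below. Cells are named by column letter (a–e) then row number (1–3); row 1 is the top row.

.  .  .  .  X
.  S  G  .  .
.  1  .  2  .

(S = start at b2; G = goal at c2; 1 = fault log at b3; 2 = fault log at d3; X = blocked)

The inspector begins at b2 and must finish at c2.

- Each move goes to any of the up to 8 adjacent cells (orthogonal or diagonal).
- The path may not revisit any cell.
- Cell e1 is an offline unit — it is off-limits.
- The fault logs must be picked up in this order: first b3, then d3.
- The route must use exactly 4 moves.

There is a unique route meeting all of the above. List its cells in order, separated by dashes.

b2 - b3 - c3 - d3 - c2

The waypoints must appear in the order b3, d3, with no cell reused.
Route from b2: down to b3, 2× right (reaching d3), up-left to c2 — 4 moves in all.
Check: order respected (1 at step 1, 2 at step 3); 4 moves as required.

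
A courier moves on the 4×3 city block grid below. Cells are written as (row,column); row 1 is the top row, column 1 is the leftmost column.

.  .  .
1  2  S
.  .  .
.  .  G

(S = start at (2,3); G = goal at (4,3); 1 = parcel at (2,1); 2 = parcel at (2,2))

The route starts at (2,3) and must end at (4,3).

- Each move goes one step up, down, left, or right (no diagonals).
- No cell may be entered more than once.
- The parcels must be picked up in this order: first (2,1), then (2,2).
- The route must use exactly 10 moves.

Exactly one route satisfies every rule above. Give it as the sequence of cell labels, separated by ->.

(2,3) -> (1,3) -> (1,2) -> (1,1) -> (2,1) -> (2,2) -> (3,2) -> (3,1) -> (4,1) -> (4,2) -> (4,3)

The waypoints must appear in the order (2,1), (2,2), with no cell reused.
Route from (2,3): up to (1,3), 2× left (reaching (1,1)), down to (2,1), right to (2,2), down to (3,2), left to (3,1), down to (4,1), 2× right (reaching (4,3)) — 10 moves in all.
Check: order respected (1 at step 4, 2 at step 5); 10 moves as required.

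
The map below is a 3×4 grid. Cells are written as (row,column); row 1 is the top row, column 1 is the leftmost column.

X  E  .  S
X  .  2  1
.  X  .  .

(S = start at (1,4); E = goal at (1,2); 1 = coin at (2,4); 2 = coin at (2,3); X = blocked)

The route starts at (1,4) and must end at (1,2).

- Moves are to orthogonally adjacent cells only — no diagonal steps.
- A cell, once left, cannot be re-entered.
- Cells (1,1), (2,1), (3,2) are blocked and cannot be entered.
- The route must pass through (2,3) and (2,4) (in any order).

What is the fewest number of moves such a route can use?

Any route passes through (2,3) and (2,4) in some order between (1,4) and (1,2). Summing Manhattan distances along each leg and taking the cheapest ordering ((1,4) → (2,4) → (2,3) → (1,2)) gives a lower bound of 1 + 1 + 2 = 4 moves.
A route of 4 moves achieves this: (1,4) → (2,4) → (2,3) → (1,3) → (1,2).
Since 4 matches the lower bound, it is optimal.

4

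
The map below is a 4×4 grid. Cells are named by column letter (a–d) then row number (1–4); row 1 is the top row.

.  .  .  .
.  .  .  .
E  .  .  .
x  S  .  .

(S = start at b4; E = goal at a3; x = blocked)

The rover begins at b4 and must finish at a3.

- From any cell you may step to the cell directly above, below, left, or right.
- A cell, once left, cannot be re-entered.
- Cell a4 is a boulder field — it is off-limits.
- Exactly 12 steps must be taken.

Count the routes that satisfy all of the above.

Need simple routes of exactly 12 moves from b4 to a3 (Manhattan distance 2, so 5 moves are spent on a detour and 5 undoing it).
Branch systematically from the start, pruning whenever the remaining move budget drops below the Manhattan distance to a3 or differs from it in parity. Grouping the completions by first move — via b3: 8; via c4: 16 — and summing: 8 + 16 = 24.
That gives 24 routes.

24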